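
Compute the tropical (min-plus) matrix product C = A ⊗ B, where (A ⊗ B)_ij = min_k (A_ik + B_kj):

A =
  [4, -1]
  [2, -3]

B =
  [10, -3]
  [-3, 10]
A ⊗ B =
  [-4, 1]
  [-6, -1]

Apply the min-plus product entry-by-entry:
  C[0][0] = min over k of (A[0][0] + B[0][0] = 4 + 10 = 14, A[0][1] + B[1][0] = -1 + -3 = -4) = -4 (attained at k = 1)
  C[0][1] = min over k of (A[0][0] + B[0][1] = 4 + -3 = 1, A[0][1] + B[1][1] = -1 + 10 = 9) = 1 (attained at k = 0)
  C[1][0] = min over k of (A[1][0] + B[0][0] = 2 + 10 = 12, A[1][1] + B[1][0] = -3 + -3 = -6) = -6 (attained at k = 1)
  C[1][1] = min over k of (A[1][0] + B[0][1] = 2 + -3 = -1, A[1][1] + B[1][1] = -3 + 10 = 7) = -1 (attained at k = 0)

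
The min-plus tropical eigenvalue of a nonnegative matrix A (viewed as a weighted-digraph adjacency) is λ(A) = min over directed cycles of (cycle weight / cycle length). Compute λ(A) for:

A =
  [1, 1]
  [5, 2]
λ(A) = 1

Enumerate directed cycles and compute their means (weight / length). Sample:
  cycle 0 → 0: weight = 1, length = 1, mean = 1/1 ≈ 1.000
  cycle 1 → 1: weight = 2, length = 1, mean = 2/1 ≈ 2.000
  cycle 0 → 1 → 0: weight = 6, length = 2, mean = 6/2 ≈ 3.000
  cycle 1 → 0 → 1: weight = 6, length = 2, mean = 6/2 ≈ 3.000
Minimum mean = 1.000, attained e.g. along the cycle 0 → 0 with weight 1 and length 1. So λ(A) = 1/1 = 1.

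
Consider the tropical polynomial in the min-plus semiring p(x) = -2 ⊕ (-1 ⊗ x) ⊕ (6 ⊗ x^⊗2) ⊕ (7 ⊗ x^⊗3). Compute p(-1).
p(-1) = -2

A tropical monomial a ⊗ x^⊗i evaluates to a + i · x. Evaluating each term at x = -1:
  Term 0 contributes -2 + 0 · -1 = -2
  Term 1 contributes -1 + 1 · -1 = -2
  Term 2 contributes 6 + 2 · -1 = 4
  Term 3 contributes 7 + 3 · -1 = 4
p(-1) = ⊕ of these = min[-2, -2, 4, 4] = -2.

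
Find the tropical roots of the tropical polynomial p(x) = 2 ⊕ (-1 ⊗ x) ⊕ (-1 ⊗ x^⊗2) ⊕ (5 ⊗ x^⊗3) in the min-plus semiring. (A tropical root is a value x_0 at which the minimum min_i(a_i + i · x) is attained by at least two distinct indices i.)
Roots: {-6, 0, 3}

Each tropical root is a break point of the lower envelope of the lines y = a_i + i · x (there are 4 lines, with slopes 0, 1, ..., 3). Only the lines that attain the minimum somewhere contribute to roots; other lines are dominated. Here the surviving (envelope) indices are i = 3, i = 2, i = 1, i = 0.
Intersections between consecutive envelope lines give the roots: for adjacent envelope indices i < j the intersection is x = (a_i − a_j) / (j − i). Reading off the sorted break points: {-6, 0, 3}.
Verification: at each break x_0, at least two indices attain the minimum of min_i(a_i + i · x_0).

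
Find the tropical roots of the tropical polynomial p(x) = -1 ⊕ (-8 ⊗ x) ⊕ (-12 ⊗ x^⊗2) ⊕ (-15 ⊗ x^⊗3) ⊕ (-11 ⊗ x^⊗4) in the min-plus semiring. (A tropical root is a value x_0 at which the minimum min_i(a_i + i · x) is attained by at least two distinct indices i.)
Roots: {-4, 3, 4, 7}

Each tropical root is a break point of the lower envelope of the lines y = a_i + i · x (there are 5 lines, with slopes 0, 1, ..., 4). Only the lines that attain the minimum somewhere contribute to roots; other lines are dominated. Here the surviving (envelope) indices are i = 4, i = 3, i = 2, i = 1, i = 0.
Intersections between consecutive envelope lines give the roots: for adjacent envelope indices i < j the intersection is x = (a_i − a_j) / (j − i). Reading off the sorted break points: {-4, 3, 4, 7}.
Verification: at each break x_0, at least two indices attain the minimum of min_i(a_i + i · x_0).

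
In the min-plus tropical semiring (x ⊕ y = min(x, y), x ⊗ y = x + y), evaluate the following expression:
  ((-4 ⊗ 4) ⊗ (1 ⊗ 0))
((-4 ⊗ 4) ⊗ (1 ⊗ 0)) = 1

Expand innermost to outermost. Recall ⊕ takes the minimum of its arguments and ⊗ takes their sum. Working out the expression ((-4 ⊗ 4) ⊗ (1 ⊗ 0)) gives 1.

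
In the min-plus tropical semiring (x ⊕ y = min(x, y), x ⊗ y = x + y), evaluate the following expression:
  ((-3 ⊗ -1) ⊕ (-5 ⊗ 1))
((-3 ⊗ -1) ⊕ (-5 ⊗ 1)) = -4

Expand innermost to outermost. Recall ⊕ takes the minimum of its arguments and ⊗ takes their sum. Working out the expression ((-3 ⊗ -1) ⊕ (-5 ⊗ 1)) gives -4.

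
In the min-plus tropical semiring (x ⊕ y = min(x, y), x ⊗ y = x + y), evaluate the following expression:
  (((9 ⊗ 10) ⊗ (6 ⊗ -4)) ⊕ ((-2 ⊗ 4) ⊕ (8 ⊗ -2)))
(((9 ⊗ 10) ⊗ (6 ⊗ -4)) ⊕ ((-2 ⊗ 4) ⊕ (8 ⊗ -2))) = 2

Expand innermost to outermost. Recall ⊕ takes the minimum of its arguments and ⊗ takes their sum. Working out the expression (((9 ⊗ 10) ⊗ (6 ⊗ -4)) ⊕ ((-2 ⊗ 4) ⊕ (8 ⊗ -2))) gives 2.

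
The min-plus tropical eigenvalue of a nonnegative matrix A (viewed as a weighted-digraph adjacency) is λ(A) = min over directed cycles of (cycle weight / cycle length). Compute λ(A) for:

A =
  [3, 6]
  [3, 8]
λ(A) = 3

Enumerate directed cycles and compute their means (weight / length). Sample:
  cycle 0 → 0: weight = 3, length = 1, mean = 3/1 ≈ 3.000
  cycle 1 → 1: weight = 8, length = 1, mean = 8/1 ≈ 8.000
  cycle 0 → 1 → 0: weight = 9, length = 2, mean = 9/2 ≈ 4.500
  cycle 1 → 0 → 1: weight = 9, length = 2, mean = 9/2 ≈ 4.500
Minimum mean = 3.000, attained e.g. along the cycle 0 → 0 with weight 3 and length 1. So λ(A) = 3/1 = 3.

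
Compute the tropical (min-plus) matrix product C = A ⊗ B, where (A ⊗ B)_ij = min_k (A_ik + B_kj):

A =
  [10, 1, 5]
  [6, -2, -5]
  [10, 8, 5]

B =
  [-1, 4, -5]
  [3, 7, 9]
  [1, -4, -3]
A ⊗ B =
  [4, 1, 2]
  [-4, -9, -8]
  [6, 1, 2]

Apply the min-plus product entry-by-entry:
  C[0][0] = min over k of (A[0][0] + B[0][0] = 10 + -1 = 9, A[0][1] + B[1][0] = 1 + 3 = 4, A[0][2] + B[2][0] = 5 + 1 = 6) = 4 (attained at k = 1)
  C[0][1] = min over k of (A[0][0] + B[0][1] = 10 + 4 = 14, A[0][1] + B[1][1] = 1 + 7 = 8, A[0][2] + B[2][1] = 5 + -4 = 1) = 1 (attained at k = 2)
  C[0][2] = min over k of (A[0][0] + B[0][2] = 10 + -5 = 5, A[0][1] + B[1][2] = 1 + 9 = 10, A[0][2] + B[2][2] = 5 + -3 = 2) = 2 (attained at k = 2)
  C[1][0] = min over k of (A[1][0] + B[0][0] = 6 + -1 = 5, A[1][1] + B[1][0] = -2 + 3 = 1, A[1][2] + B[2][0] = -5 + 1 = -4) = -4 (attained at k = 2)
  C[1][1] = min over k of (A[1][0] + B[0][1] = 6 + 4 = 10, A[1][1] + B[1][1] = -2 + 7 = 5, A[1][2] + B[2][1] = -5 + -4 = -9) = -9 (attained at k = 2)
  C[1][2] = min over k of (A[1][0] + B[0][2] = 6 + -5 = 1, A[1][1] + B[1][2] = -2 + 9 = 7, A[1][2] + B[2][2] = -5 + -3 = -8) = -8 (attained at k = 2)
  C[2][0] = min over k of (A[2][0] + B[0][0] = 10 + -1 = 9, A[2][1] + B[1][0] = 8 + 3 = 11, A[2][2] + B[2][0] = 5 + 1 = 6) = 6 (attained at k = 2)
  C[2][1] = min over k of (A[2][0] + B[0][1] = 10 + 4 = 14, A[2][1] + B[1][1] = 8 + 7 = 15, A[2][2] + B[2][1] = 5 + -4 = 1) = 1 (attained at k = 2)
  C[2][2] = min over k of (A[2][0] + B[0][2] = 10 + -5 = 5, A[2][1] + B[1][2] = 8 + 9 = 17, A[2][2] + B[2][2] = 5 + -3 = 2) = 2 (attained at k = 2)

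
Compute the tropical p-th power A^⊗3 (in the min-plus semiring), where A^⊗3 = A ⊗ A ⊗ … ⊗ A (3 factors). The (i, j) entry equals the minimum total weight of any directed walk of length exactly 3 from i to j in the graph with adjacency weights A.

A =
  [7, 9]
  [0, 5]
A^⊗3 =
  [14, 18]
  [9, 14]

Each entry (A^⊗3)_ij equals the minimum over all length-3 walks i = v_0 → v_1 → … → v_3 = j of Σ_t A[v_t][v_{t+1}]. For example, for (i, j) = (0, 1) we minimise over 4 possible intermediate vertex sequences; the minimum is 18, attained along the walk 0 → 1 → 0 → 1.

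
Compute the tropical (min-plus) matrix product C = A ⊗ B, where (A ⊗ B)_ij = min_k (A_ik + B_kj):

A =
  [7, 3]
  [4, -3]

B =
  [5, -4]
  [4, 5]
A ⊗ B =
  [7, 3]
  [1, 0]

Apply the min-plus product entry-by-entry:
  C[0][0] = min over k of (A[0][0] + B[0][0] = 7 + 5 = 12, A[0][1] + B[1][0] = 3 + 4 = 7) = 7 (attained at k = 1)
  C[0][1] = min over k of (A[0][0] + B[0][1] = 7 + -4 = 3, A[0][1] + B[1][1] = 3 + 5 = 8) = 3 (attained at k = 0)
  C[1][0] = min over k of (A[1][0] + B[0][0] = 4 + 5 = 9, A[1][1] + B[1][0] = -3 + 4 = 1) = 1 (attained at k = 1)
  C[1][1] = min over k of (A[1][0] + B[0][1] = 4 + -4 = 0, A[1][1] + B[1][1] = -3 + 5 = 2) = 0 (attained at k = 0)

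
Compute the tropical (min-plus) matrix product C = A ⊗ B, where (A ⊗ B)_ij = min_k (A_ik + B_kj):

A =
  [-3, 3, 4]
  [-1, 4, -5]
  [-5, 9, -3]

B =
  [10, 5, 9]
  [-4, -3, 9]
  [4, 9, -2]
A ⊗ B =
  [-1, 0, 2]
  [-1, 1, -7]
  [1, 0, -5]

Apply the min-plus product entry-by-entry:
  C[0][0] = min over k of (A[0][0] + B[0][0] = -3 + 10 = 7, A[0][1] + B[1][0] = 3 + -4 = -1, A[0][2] + B[2][0] = 4 + 4 = 8) = -1 (attained at k = 1)
  C[0][1] = min over k of (A[0][0] + B[0][1] = -3 + 5 = 2, A[0][1] + B[1][1] = 3 + -3 = 0, A[0][2] + B[2][1] = 4 + 9 = 13) = 0 (attained at k = 1)
  C[0][2] = min over k of (A[0][0] + B[0][2] = -3 + 9 = 6, A[0][1] + B[1][2] = 3 + 9 = 12, A[0][2] + B[2][2] = 4 + -2 = 2) = 2 (attained at k = 2)
  C[1][0] = min over k of (A[1][0] + B[0][0] = -1 + 10 = 9, A[1][1] + B[1][0] = 4 + -4 = 0, A[1][2] + B[2][0] = -5 + 4 = -1) = -1 (attained at k = 2)
  C[1][1] = min over k of (A[1][0] + B[0][1] = -1 + 5 = 4, A[1][1] + B[1][1] = 4 + -3 = 1, A[1][2] + B[2][1] = -5 + 9 = 4) = 1 (attained at k = 1)
  C[1][2] = min over k of (A[1][0] + B[0][2] = -1 + 9 = 8, A[1][1] + B[1][2] = 4 + 9 = 13, A[1][2] + B[2][2] = -5 + -2 = -7) = -7 (attained at k = 2)
  C[2][0] = min over k of (A[2][0] + B[0][0] = -5 + 10 = 5, A[2][1] + B[1][0] = 9 + -4 = 5, A[2][2] + B[2][0] = -3 + 4 = 1) = 1 (attained at k = 2)
  C[2][1] = min over k of (A[2][0] + B[0][1] = -5 + 5 = 0, A[2][1] + B[1][1] = 9 + -3 = 6, A[2][2] + B[2][1] = -3 + 9 = 6) = 0 (attained at k = 0)
  C[2][2] = min over k of (A[2][0] + B[0][2] = -5 + 9 = 4, A[2][1] + B[1][2] = 9 + 9 = 18, A[2][2] + B[2][2] = -3 + -2 = -5) = -5 (attained at k = 2)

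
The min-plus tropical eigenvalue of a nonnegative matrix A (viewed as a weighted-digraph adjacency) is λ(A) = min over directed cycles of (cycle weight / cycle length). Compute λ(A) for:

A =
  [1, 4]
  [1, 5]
λ(A) = 1

Enumerate directed cycles and compute their means (weight / length). Sample:
  cycle 0 → 0: weight = 1, length = 1, mean = 1/1 ≈ 1.000
  cycle 1 → 1: weight = 5, length = 1, mean = 5/1 ≈ 5.000
  cycle 0 → 1 → 0: weight = 5, length = 2, mean = 5/2 ≈ 2.500
  cycle 1 → 0 → 1: weight = 5, length = 2, mean = 5/2 ≈ 2.500
Minimum mean = 1.000, attained e.g. along the cycle 0 → 0 with weight 1 and length 1. So λ(A) = 1/1 = 1.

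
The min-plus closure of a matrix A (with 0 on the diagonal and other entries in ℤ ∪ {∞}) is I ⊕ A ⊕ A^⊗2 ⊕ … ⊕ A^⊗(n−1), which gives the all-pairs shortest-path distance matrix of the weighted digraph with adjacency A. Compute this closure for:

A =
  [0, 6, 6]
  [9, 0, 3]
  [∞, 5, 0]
Closure =
  [0, 6, 6]
  [9, 0, 3]
  [14, 5, 0]

This is the Floyd-Warshall all-pairs shortest-path computation. For each intermediate vertex k = 0, 1, …, 2, update dist[i][j] ← min(dist[i][j], dist[i][k] + dist[k][j]). The final matrix gives, for each (i, j), the minimum total weight of any directed path from i to j (possibly empty when i = j).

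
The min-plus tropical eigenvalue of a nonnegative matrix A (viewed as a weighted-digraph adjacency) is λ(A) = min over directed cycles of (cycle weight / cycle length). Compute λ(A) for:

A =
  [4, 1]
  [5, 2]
λ(A) = 2

Enumerate directed cycles and compute their means (weight / length). Sample:
  cycle 0 → 0: weight = 4, length = 1, mean = 4/1 ≈ 4.000
  cycle 1 → 1: weight = 2, length = 1, mean = 2/1 ≈ 2.000
  cycle 0 → 1 → 0: weight = 6, length = 2, mean = 6/2 ≈ 3.000
  cycle 1 → 0 → 1: weight = 6, length = 2, mean = 6/2 ≈ 3.000
Minimum mean = 2.000, attained e.g. along the cycle 1 → 1 with weight 2 and length 1. So λ(A) = 2/1 = 2.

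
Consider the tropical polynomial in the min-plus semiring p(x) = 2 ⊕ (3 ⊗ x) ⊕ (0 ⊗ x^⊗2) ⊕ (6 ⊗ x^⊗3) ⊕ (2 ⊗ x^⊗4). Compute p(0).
p(0) = 0

A tropical monomial a ⊗ x^⊗i evaluates to a + i · x. Evaluating each term at x = 0:
  Term 0 contributes 2 + 0 · 0 = 2
  Term 1 contributes 3 + 1 · 0 = 3
  Term 2 contributes 0 + 2 · 0 = 0
  Term 3 contributes 6 + 3 · 0 = 6
  Term 4 contributes 2 + 4 · 0 = 2
p(0) = ⊕ of these = min[2, 3, 0, 6, 2] = 0.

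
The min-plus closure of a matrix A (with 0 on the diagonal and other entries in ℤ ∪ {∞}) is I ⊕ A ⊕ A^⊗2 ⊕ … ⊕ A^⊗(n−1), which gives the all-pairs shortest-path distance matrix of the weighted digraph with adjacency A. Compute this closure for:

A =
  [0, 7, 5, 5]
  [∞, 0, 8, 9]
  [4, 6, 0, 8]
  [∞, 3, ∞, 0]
Closure =
  [0, 7, 5, 5]
  [12, 0, 8, 9]
  [4, 6, 0, 8]
  [15, 3, 11, 0]

This is the Floyd-Warshall all-pairs shortest-path computation. For each intermediate vertex k = 0, 1, …, 3, update dist[i][j] ← min(dist[i][j], dist[i][k] + dist[k][j]). The final matrix gives, for each (i, j), the minimum total weight of any directed path from i to j (possibly empty when i = j).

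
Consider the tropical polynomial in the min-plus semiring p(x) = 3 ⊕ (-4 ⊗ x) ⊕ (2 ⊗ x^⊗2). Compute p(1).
p(1) = -3

A tropical monomial a ⊗ x^⊗i evaluates to a + i · x. Evaluating each term at x = 1:
  Term 0 contributes 3 + 0 · 1 = 3
  Term 1 contributes -4 + 1 · 1 = -3
  Term 2 contributes 2 + 2 · 1 = 4
p(1) = ⊕ of these = min[3, -3, 4] = -3.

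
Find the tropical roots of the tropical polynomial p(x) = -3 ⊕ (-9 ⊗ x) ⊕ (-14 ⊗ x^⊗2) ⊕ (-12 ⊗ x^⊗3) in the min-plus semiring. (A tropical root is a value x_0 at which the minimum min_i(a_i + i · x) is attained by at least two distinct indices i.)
Roots: {-2, 5, 6}

Each tropical root is a break point of the lower envelope of the lines y = a_i + i · x (there are 4 lines, with slopes 0, 1, ..., 3). Only the lines that attain the minimum somewhere contribute to roots; other lines are dominated. Here the surviving (envelope) indices are i = 3, i = 2, i = 1, i = 0.
Intersections between consecutive envelope lines give the roots: for adjacent envelope indices i < j the intersection is x = (a_i − a_j) / (j − i). Reading off the sorted break points: {-2, 5, 6}.
Verification: at each break x_0, at least two indices attain the minimum of min_i(a_i + i · x_0).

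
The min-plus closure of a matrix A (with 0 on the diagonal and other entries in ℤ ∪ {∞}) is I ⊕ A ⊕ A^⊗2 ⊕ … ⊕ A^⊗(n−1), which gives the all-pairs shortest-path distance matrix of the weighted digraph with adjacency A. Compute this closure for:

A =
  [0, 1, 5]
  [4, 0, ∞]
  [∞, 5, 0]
Closure =
  [0, 1, 5]
  [4, 0, 9]
  [9, 5, 0]

This is the Floyd-Warshall all-pairs shortest-path computation. For each intermediate vertex k = 0, 1, …, 2, update dist[i][j] ← min(dist[i][j], dist[i][k] + dist[k][j]). The final matrix gives, for each (i, j), the minimum total weight of any directed path from i to j (possibly empty when i = j).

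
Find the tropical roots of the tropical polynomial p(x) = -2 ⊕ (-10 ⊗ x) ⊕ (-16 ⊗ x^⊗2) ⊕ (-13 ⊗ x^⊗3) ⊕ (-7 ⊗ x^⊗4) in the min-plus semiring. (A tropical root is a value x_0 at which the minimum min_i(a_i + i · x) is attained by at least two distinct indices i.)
Roots: {-6, -3, 6, 8}

Each tropical root is a break point of the lower envelope of the lines y = a_i + i · x (there are 5 lines, with slopes 0, 1, ..., 4). Only the lines that attain the minimum somewhere contribute to roots; other lines are dominated. Here the surviving (envelope) indices are i = 4, i = 3, i = 2, i = 1, i = 0.
Intersections between consecutive envelope lines give the roots: for adjacent envelope indices i < j the intersection is x = (a_i − a_j) / (j − i). Reading off the sorted break points: {-6, -3, 6, 8}.
Verification: at each break x_0, at least two indices attain the minimum of min_i(a_i + i · x_0).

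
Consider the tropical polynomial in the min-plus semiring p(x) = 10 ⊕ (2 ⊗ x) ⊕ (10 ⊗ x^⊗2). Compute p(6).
p(6) = 8

A tropical monomial a ⊗ x^⊗i evaluates to a + i · x. Evaluating each term at x = 6:
  Term 0 contributes 10 + 0 · 6 = 10
  Term 1 contributes 2 + 1 · 6 = 8
  Term 2 contributes 10 + 2 · 6 = 22
p(6) = ⊕ of these = min[10, 8, 22] = 8.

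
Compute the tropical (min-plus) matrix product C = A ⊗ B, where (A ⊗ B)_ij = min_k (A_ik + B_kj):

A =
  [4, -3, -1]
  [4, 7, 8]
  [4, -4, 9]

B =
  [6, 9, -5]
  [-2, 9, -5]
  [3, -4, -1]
A ⊗ B =
  [-5, -5, -8]
  [5, 4, -1]
  [-6, 5, -9]

Apply the min-plus product entry-by-entry:
  C[0][0] = min over k of (A[0][0] + B[0][0] = 4 + 6 = 10, A[0][1] + B[1][0] = -3 + -2 = -5, A[0][2] + B[2][0] = -1 + 3 = 2) = -5 (attained at k = 1)
  C[0][1] = min over k of (A[0][0] + B[0][1] = 4 + 9 = 13, A[0][1] + B[1][1] = -3 + 9 = 6, A[0][2] + B[2][1] = -1 + -4 = -5) = -5 (attained at k = 2)
  C[0][2] = min over k of (A[0][0] + B[0][2] = 4 + -5 = -1, A[0][1] + B[1][2] = -3 + -5 = -8, A[0][2] + B[2][2] = -1 + -1 = -2) = -8 (attained at k = 1)
  C[1][0] = min over k of (A[1][0] + B[0][0] = 4 + 6 = 10, A[1][1] + B[1][0] = 7 + -2 = 5, A[1][2] + B[2][0] = 8 + 3 = 11) = 5 (attained at k = 1)
  C[1][1] = min over k of (A[1][0] + B[0][1] = 4 + 9 = 13, A[1][1] + B[1][1] = 7 + 9 = 16, A[1][2] + B[2][1] = 8 + -4 = 4) = 4 (attained at k = 2)
  C[1][2] = min over k of (A[1][0] + B[0][2] = 4 + -5 = -1, A[1][1] + B[1][2] = 7 + -5 = 2, A[1][2] + B[2][2] = 8 + -1 = 7) = -1 (attained at k = 0)
  C[2][0] = min over k of (A[2][0] + B[0][0] = 4 + 6 = 10, A[2][1] + B[1][0] = -4 + -2 = -6, A[2][2] + B[2][0] = 9 + 3 = 12) = -6 (attained at k = 1)
  C[2][1] = min over k of (A[2][0] + B[0][1] = 4 + 9 = 13, A[2][1] + B[1][1] = -4 + 9 = 5, A[2][2] + B[2][1] = 9 + -4 = 5) = 5 (attained at k = 1)
  C[2][2] = min over k of (A[2][0] + B[0][2] = 4 + -5 = -1, A[2][1] + B[1][2] = -4 + -5 = -9, A[2][2] + B[2][2] = 9 + -1 = 8) = -9 (attained at k = 1)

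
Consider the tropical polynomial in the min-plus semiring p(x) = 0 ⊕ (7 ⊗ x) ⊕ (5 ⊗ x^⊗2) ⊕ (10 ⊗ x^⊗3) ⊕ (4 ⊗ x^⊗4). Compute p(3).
p(3) = 0

A tropical monomial a ⊗ x^⊗i evaluates to a + i · x. Evaluating each term at x = 3:
  Term 0 contributes 0 + 0 · 3 = 0
  Term 1 contributes 7 + 1 · 3 = 10
  Term 2 contributes 5 + 2 · 3 = 11
  Term 3 contributes 10 + 3 · 3 = 19
  Term 4 contributes 4 + 4 · 3 = 16
p(3) = ⊕ of these = min[0, 10, 11, 19, 16] = 0.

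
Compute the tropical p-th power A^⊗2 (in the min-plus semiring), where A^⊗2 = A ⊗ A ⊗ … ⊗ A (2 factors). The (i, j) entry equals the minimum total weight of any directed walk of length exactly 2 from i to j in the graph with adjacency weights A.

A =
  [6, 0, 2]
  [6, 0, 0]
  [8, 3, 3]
A^⊗2 =
  [6, 0, 0]
  [6, 0, 0]
  [9, 3, 3]

Each entry (A^⊗2)_ij equals the minimum over all length-2 walks i = v_0 → v_1 → … → v_2 = j of Σ_t A[v_t][v_{t+1}]. For example, for (i, j) = (0, 2) we minimise over 3 possible intermediate vertex sequences; the minimum is 0, attained along the walk 0 → 1 → 2.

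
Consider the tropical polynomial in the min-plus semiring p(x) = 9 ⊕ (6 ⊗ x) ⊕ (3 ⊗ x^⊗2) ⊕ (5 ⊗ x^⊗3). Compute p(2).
p(2) = 7

A tropical monomial a ⊗ x^⊗i evaluates to a + i · x. Evaluating each term at x = 2:
  Term 0 contributes 9 + 0 · 2 = 9
  Term 1 contributes 6 + 1 · 2 = 8
  Term 2 contributes 3 + 2 · 2 = 7
  Term 3 contributes 5 + 3 · 2 = 11
p(2) = ⊕ of these = min[9, 8, 7, 11] = 7.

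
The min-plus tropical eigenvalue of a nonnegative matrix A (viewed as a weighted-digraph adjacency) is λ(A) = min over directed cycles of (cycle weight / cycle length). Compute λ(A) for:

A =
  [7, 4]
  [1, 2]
λ(A) = 2

Enumerate directed cycles and compute their means (weight / length). Sample:
  cycle 0 → 0: weight = 7, length = 1, mean = 7/1 ≈ 7.000
  cycle 1 → 1: weight = 2, length = 1, mean = 2/1 ≈ 2.000
  cycle 0 → 1 → 0: weight = 5, length = 2, mean = 5/2 ≈ 2.500
  cycle 1 → 0 → 1: weight = 5, length = 2, mean = 5/2 ≈ 2.500
Minimum mean = 2.000, attained e.g. along the cycle 1 → 1 with weight 2 and length 1. So λ(A) = 2/1 = 2.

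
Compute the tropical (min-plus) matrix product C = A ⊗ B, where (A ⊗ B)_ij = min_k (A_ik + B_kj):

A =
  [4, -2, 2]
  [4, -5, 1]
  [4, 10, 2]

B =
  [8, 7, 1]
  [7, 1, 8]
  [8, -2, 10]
A ⊗ B =
  [5, -1, 5]
  [2, -4, 3]
  [10, 0, 5]

Apply the min-plus product entry-by-entry:
  C[0][0] = min over k of (A[0][0] + B[0][0] = 4 + 8 = 12, A[0][1] + B[1][0] = -2 + 7 = 5, A[0][2] + B[2][0] = 2 + 8 = 10) = 5 (attained at k = 1)
  C[0][1] = min over k of (A[0][0] + B[0][1] = 4 + 7 = 11, A[0][1] + B[1][1] = -2 + 1 = -1, A[0][2] + B[2][1] = 2 + -2 = 0) = -1 (attained at k = 1)
  C[0][2] = min over k of (A[0][0] + B[0][2] = 4 + 1 = 5, A[0][1] + B[1][2] = -2 + 8 = 6, A[0][2] + B[2][2] = 2 + 10 = 12) = 5 (attained at k = 0)
  C[1][0] = min over k of (A[1][0] + B[0][0] = 4 + 8 = 12, A[1][1] + B[1][0] = -5 + 7 = 2, A[1][2] + B[2][0] = 1 + 8 = 9) = 2 (attained at k = 1)
  C[1][1] = min over k of (A[1][0] + B[0][1] = 4 + 7 = 11, A[1][1] + B[1][1] = -5 + 1 = -4, A[1][2] + B[2][1] = 1 + -2 = -1) = -4 (attained at k = 1)
  C[1][2] = min over k of (A[1][0] + B[0][2] = 4 + 1 = 5, A[1][1] + B[1][2] = -5 + 8 = 3, A[1][2] + B[2][2] = 1 + 10 = 11) = 3 (attained at k = 1)
  C[2][0] = min over k of (A[2][0] + B[0][0] = 4 + 8 = 12, A[2][1] + B[1][0] = 10 + 7 = 17, A[2][2] + B[2][0] = 2 + 8 = 10) = 10 (attained at k = 2)
  C[2][1] = min over k of (A[2][0] + B[0][1] = 4 + 7 = 11, A[2][1] + B[1][1] = 10 + 1 = 11, A[2][2] + B[2][1] = 2 + -2 = 0) = 0 (attained at k = 2)
  C[2][2] = min over k of (A[2][0] + B[0][2] = 4 + 1 = 5, A[2][1] + B[1][2] = 10 + 8 = 18, A[2][2] + B[2][2] = 2 + 10 = 12) = 5 (attained at k = 0)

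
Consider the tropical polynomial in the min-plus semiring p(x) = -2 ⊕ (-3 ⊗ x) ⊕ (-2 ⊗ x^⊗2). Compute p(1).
p(1) = -2

A tropical monomial a ⊗ x^⊗i evaluates to a + i · x. Evaluating each term at x = 1:
  Term 0 contributes -2 + 0 · 1 = -2
  Term 1 contributes -3 + 1 · 1 = -2
  Term 2 contributes -2 + 2 · 1 = 0
p(1) = ⊕ of these = min[-2, -2, 0] = -2.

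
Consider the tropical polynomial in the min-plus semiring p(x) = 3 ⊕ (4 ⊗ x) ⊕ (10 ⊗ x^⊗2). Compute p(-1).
p(-1) = 3

A tropical monomial a ⊗ x^⊗i evaluates to a + i · x. Evaluating each term at x = -1:
  Term 0 contributes 3 + 0 · -1 = 3
  Term 1 contributes 4 + 1 · -1 = 3
  Term 2 contributes 10 + 2 · -1 = 8
p(-1) = ⊕ of these = min[3, 3, 8] = 3.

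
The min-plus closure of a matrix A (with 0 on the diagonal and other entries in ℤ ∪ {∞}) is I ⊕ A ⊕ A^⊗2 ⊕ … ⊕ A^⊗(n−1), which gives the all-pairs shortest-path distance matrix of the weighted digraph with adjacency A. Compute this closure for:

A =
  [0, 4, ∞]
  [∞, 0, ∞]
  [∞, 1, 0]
Closure =
  [0, 4, ∞]
  [∞, 0, ∞]
  [∞, 1, 0]

This is the Floyd-Warshall all-pairs shortest-path computation. For each intermediate vertex k = 0, 1, …, 2, update dist[i][j] ← min(dist[i][j], dist[i][k] + dist[k][j]). The final matrix gives, for each (i, j), the minimum total weight of any directed path from i to j (possibly empty when i = j).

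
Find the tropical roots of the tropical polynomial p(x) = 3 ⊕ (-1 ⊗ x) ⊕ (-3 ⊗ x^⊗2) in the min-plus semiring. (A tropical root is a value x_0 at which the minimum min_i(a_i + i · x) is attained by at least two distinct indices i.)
Roots: {2, 4}

Each tropical root is a break point of the lower envelope of the lines y = a_i + i · x (there are 3 lines, with slopes 0, 1, ..., 2). Only the lines that attain the minimum somewhere contribute to roots; other lines are dominated. Here the surviving (envelope) indices are i = 2, i = 1, i = 0.
Intersections between consecutive envelope lines give the roots: for adjacent envelope indices i < j the intersection is x = (a_i − a_j) / (j − i). Reading off the sorted break points: {2, 4}.
Verification: at each break x_0, at least two indices attain the minimum of min_i(a_i + i · x_0).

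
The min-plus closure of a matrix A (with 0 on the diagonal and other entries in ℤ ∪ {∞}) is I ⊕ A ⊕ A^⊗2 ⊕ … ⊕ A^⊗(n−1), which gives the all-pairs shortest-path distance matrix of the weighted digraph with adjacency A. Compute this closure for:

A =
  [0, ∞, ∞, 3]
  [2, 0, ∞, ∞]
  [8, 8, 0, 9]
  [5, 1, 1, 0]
Closure =
  [0, 4, 4, 3]
  [2, 0, 6, 5]
  [8, 8, 0, 9]
  [3, 1, 1, 0]

This is the Floyd-Warshall all-pairs shortest-path computation. For each intermediate vertex k = 0, 1, …, 3, update dist[i][j] ← min(dist[i][j], dist[i][k] + dist[k][j]). The final matrix gives, for each (i, j), the minimum total weight of any directed path from i to j (possibly empty when i = j).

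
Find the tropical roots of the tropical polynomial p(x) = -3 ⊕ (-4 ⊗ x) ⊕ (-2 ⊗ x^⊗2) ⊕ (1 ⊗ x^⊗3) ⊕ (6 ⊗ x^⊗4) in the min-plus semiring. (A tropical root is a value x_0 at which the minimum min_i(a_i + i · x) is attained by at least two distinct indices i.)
Roots: {-5, -3, -2, 1}

Each tropical root is a break point of the lower envelope of the lines y = a_i + i · x (there are 5 lines, with slopes 0, 1, ..., 4). Only the lines that attain the minimum somewhere contribute to roots; other lines are dominated. Here the surviving (envelope) indices are i = 4, i = 3, i = 2, i = 1, i = 0.
Intersections between consecutive envelope lines give the roots: for adjacent envelope indices i < j the intersection is x = (a_i − a_j) / (j − i). Reading off the sorted break points: {-5, -3, -2, 1}.
Verification: at each break x_0, at least two indices attain the minimum of min_i(a_i + i · x_0).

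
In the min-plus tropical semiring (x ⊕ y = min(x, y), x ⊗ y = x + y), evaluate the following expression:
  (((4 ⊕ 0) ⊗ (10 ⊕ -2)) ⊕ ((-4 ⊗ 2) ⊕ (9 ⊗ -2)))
(((4 ⊕ 0) ⊗ (10 ⊕ -2)) ⊕ ((-4 ⊗ 2) ⊕ (9 ⊗ -2))) = -2

Expand innermost to outermost. Recall ⊕ takes the minimum of its arguments and ⊗ takes their sum. Working out the expression (((4 ⊕ 0) ⊗ (10 ⊕ -2)) ⊕ ((-4 ⊗ 2) ⊕ (9 ⊗ -2))) gives -2.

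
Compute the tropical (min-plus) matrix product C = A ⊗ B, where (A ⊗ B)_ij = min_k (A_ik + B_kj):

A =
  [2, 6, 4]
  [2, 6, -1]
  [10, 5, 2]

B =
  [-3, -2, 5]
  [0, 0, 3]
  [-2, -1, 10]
A ⊗ B =
  [-1, 0, 7]
  [-3, -2, 7]
  [0, 1, 8]

Apply the min-plus product entry-by-entry:
  C[0][0] = min over k of (A[0][0] + B[0][0] = 2 + -3 = -1, A[0][1] + B[1][0] = 6 + 0 = 6, A[0][2] + B[2][0] = 4 + -2 = 2) = -1 (attained at k = 0)
  C[0][1] = min over k of (A[0][0] + B[0][1] = 2 + -2 = 0, A[0][1] + B[1][1] = 6 + 0 = 6, A[0][2] + B[2][1] = 4 + -1 = 3) = 0 (attained at k = 0)
  C[0][2] = min over k of (A[0][0] + B[0][2] = 2 + 5 = 7, A[0][1] + B[1][2] = 6 + 3 = 9, A[0][2] + B[2][2] = 4 + 10 = 14) = 7 (attained at k = 0)
  C[1][0] = min over k of (A[1][0] + B[0][0] = 2 + -3 = -1, A[1][1] + B[1][0] = 6 + 0 = 6, A[1][2] + B[2][0] = -1 + -2 = -3) = -3 (attained at k = 2)
  C[1][1] = min over k of (A[1][0] + B[0][1] = 2 + -2 = 0, A[1][1] + B[1][1] = 6 + 0 = 6, A[1][2] + B[2][1] = -1 + -1 = -2) = -2 (attained at k = 2)
  C[1][2] = min over k of (A[1][0] + B[0][2] = 2 + 5 = 7, A[1][1] + B[1][2] = 6 + 3 = 9, A[1][2] + B[2][2] = -1 + 10 = 9) = 7 (attained at k = 0)
  C[2][0] = min over k of (A[2][0] + B[0][0] = 10 + -3 = 7, A[2][1] + B[1][0] = 5 + 0 = 5, A[2][2] + B[2][0] = 2 + -2 = 0) = 0 (attained at k = 2)
  C[2][1] = min over k of (A[2][0] + B[0][1] = 10 + -2 = 8, A[2][1] + B[1][1] = 5 + 0 = 5, A[2][2] + B[2][1] = 2 + -1 = 1) = 1 (attained at k = 2)
  C[2][2] = min over k of (A[2][0] + B[0][2] = 10 + 5 = 15, A[2][1] + B[1][2] = 5 + 3 = 8, A[2][2] + B[2][2] = 2 + 10 = 12) = 8 (attained at k = 1)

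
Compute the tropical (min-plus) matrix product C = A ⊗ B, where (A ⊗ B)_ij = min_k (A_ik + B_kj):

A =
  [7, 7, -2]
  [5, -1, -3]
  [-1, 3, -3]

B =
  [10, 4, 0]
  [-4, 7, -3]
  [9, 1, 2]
A ⊗ B =
  [3, -1, 0]
  [-5, -2, -4]
  [-1, -2, -1]

Apply the min-plus product entry-by-entry:
  C[0][0] = min over k of (A[0][0] + B[0][0] = 7 + 10 = 17, A[0][1] + B[1][0] = 7 + -4 = 3, A[0][2] + B[2][0] = -2 + 9 = 7) = 3 (attained at k = 1)
  C[0][1] = min over k of (A[0][0] + B[0][1] = 7 + 4 = 11, A[0][1] + B[1][1] = 7 + 7 = 14, A[0][2] + B[2][1] = -2 + 1 = -1) = -1 (attained at k = 2)
  C[0][2] = min over k of (A[0][0] + B[0][2] = 7 + 0 = 7, A[0][1] + B[1][2] = 7 + -3 = 4, A[0][2] + B[2][2] = -2 + 2 = 0) = 0 (attained at k = 2)
  C[1][0] = min over k of (A[1][0] + B[0][0] = 5 + 10 = 15, A[1][1] + B[1][0] = -1 + -4 = -5, A[1][2] + B[2][0] = -3 + 9 = 6) = -5 (attained at k = 1)
  C[1][1] = min over k of (A[1][0] + B[0][1] = 5 + 4 = 9, A[1][1] + B[1][1] = -1 + 7 = 6, A[1][2] + B[2][1] = -3 + 1 = -2) = -2 (attained at k = 2)
  C[1][2] = min over k of (A[1][0] + B[0][2] = 5 + 0 = 5, A[1][1] + B[1][2] = -1 + -3 = -4, A[1][2] + B[2][2] = -3 + 2 = -1) = -4 (attained at k = 1)
  C[2][0] = min over k of (A[2][0] + B[0][0] = -1 + 10 = 9, A[2][1] + B[1][0] = 3 + -4 = -1, A[2][2] + B[2][0] = -3 + 9 = 6) = -1 (attained at k = 1)
  C[2][1] = min over k of (A[2][0] + B[0][1] = -1 + 4 = 3, A[2][1] + B[1][1] = 3 + 7 = 10, A[2][2] + B[2][1] = -3 + 1 = -2) = -2 (attained at k = 2)
  C[2][2] = min over k of (A[2][0] + B[0][2] = -1 + 0 = -1, A[2][1] + B[1][2] = 3 + -3 = 0, A[2][2] + B[2][2] = -3 + 2 = -1) = -1 (attained at k = 0)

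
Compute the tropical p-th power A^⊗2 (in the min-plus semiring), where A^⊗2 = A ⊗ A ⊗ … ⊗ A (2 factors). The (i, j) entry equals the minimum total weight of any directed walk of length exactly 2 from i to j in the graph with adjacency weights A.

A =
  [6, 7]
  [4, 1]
A^⊗2 =
  [11, 8]
  [5, 2]

Each entry (A^⊗2)_ij equals the minimum over all length-2 walks i = v_0 → v_1 → … → v_2 = j of Σ_t A[v_t][v_{t+1}]. For example, for (i, j) = (0, 1) we minimise over 2 possible intermediate vertex sequences; the minimum is 8, attained along the walk 0 → 1 → 1.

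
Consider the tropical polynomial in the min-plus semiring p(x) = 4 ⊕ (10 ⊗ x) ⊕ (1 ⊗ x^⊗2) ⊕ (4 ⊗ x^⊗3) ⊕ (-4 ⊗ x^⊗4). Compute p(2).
p(2) = 4

A tropical monomial a ⊗ x^⊗i evaluates to a + i · x. Evaluating each term at x = 2:
  Term 0 contributes 4 + 0 · 2 = 4
  Term 1 contributes 10 + 1 · 2 = 12
  Term 2 contributes 1 + 2 · 2 = 5
  Term 3 contributes 4 + 3 · 2 = 10
  Term 4 contributes -4 + 4 · 2 = 4
p(2) = ⊕ of these = min[4, 12, 5, 10, 4] = 4.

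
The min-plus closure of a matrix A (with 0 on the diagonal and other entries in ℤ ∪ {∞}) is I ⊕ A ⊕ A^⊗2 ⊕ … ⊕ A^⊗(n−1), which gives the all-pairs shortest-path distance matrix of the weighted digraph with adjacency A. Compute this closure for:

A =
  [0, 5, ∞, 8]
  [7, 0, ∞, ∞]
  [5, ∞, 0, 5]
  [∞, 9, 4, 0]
Closure =
  [0, 5, 12, 8]
  [7, 0, 19, 15]
  [5, 10, 0, 5]
  [9, 9, 4, 0]

This is the Floyd-Warshall all-pairs shortest-path computation. For each intermediate vertex k = 0, 1, …, 3, update dist[i][j] ← min(dist[i][j], dist[i][k] + dist[k][j]). The final matrix gives, for each (i, j), the minimum total weight of any directed path from i to j (possibly empty when i = j).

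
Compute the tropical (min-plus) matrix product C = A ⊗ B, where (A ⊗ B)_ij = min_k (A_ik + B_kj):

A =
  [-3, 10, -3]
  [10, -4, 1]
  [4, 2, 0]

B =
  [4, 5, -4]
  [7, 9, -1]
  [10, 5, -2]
A ⊗ B =
  [1, 2, -7]
  [3, 5, -5]
  [8, 5, -2]

Apply the min-plus product entry-by-entry:
  C[0][0] = min over k of (A[0][0] + B[0][0] = -3 + 4 = 1, A[0][1] + B[1][0] = 10 + 7 = 17, A[0][2] + B[2][0] = -3 + 10 = 7) = 1 (attained at k = 0)
  C[0][1] = min over k of (A[0][0] + B[0][1] = -3 + 5 = 2, A[0][1] + B[1][1] = 10 + 9 = 19, A[0][2] + B[2][1] = -3 + 5 = 2) = 2 (attained at k = 0)
  C[0][2] = min over k of (A[0][0] + B[0][2] = -3 + -4 = -7, A[0][1] + B[1][2] = 10 + -1 = 9, A[0][2] + B[2][2] = -3 + -2 = -5) = -7 (attained at k = 0)
  C[1][0] = min over k of (A[1][0] + B[0][0] = 10 + 4 = 14, A[1][1] + B[1][0] = -4 + 7 = 3, A[1][2] + B[2][0] = 1 + 10 = 11) = 3 (attained at k = 1)
  C[1][1] = min over k of (A[1][0] + B[0][1] = 10 + 5 = 15, A[1][1] + B[1][1] = -4 + 9 = 5, A[1][2] + B[2][1] = 1 + 5 = 6) = 5 (attained at k = 1)
  C[1][2] = min over k of (A[1][0] + B[0][2] = 10 + -4 = 6, A[1][1] + B[1][2] = -4 + -1 = -5, A[1][2] + B[2][2] = 1 + -2 = -1) = -5 (attained at k = 1)
  C[2][0] = min over k of (A[2][0] + B[0][0] = 4 + 4 = 8, A[2][1] + B[1][0] = 2 + 7 = 9, A[2][2] + B[2][0] = 0 + 10 = 10) = 8 (attained at k = 0)
  C[2][1] = min over k of (A[2][0] + B[0][1] = 4 + 5 = 9, A[2][1] + B[1][1] = 2 + 9 = 11, A[2][2] + B[2][1] = 0 + 5 = 5) = 5 (attained at k = 2)
  C[2][2] = min over k of (A[2][0] + B[0][2] = 4 + -4 = 0, A[2][1] + B[1][2] = 2 + -1 = 1, A[2][2] + B[2][2] = 0 + -2 = -2) = -2 (attained at k = 2)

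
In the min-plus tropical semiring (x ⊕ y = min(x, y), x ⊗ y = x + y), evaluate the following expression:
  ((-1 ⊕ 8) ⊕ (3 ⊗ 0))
((-1 ⊕ 8) ⊕ (3 ⊗ 0)) = -1

Expand innermost to outermost. Recall ⊕ takes the minimum of its arguments and ⊗ takes their sum. Working out the expression ((-1 ⊕ 8) ⊕ (3 ⊗ 0)) gives -1.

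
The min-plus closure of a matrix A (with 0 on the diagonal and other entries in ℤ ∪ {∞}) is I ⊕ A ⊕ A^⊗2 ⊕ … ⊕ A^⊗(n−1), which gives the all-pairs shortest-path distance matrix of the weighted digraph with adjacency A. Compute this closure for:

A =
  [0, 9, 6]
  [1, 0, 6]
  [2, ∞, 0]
Closure =
  [0, 9, 6]
  [1, 0, 6]
  [2, 11, 0]

This is the Floyd-Warshall all-pairs shortest-path computation. For each intermediate vertex k = 0, 1, …, 2, update dist[i][j] ← min(dist[i][j], dist[i][k] + dist[k][j]). The final matrix gives, for each (i, j), the minimum total weight of any directed path from i to j (possibly empty when i = j).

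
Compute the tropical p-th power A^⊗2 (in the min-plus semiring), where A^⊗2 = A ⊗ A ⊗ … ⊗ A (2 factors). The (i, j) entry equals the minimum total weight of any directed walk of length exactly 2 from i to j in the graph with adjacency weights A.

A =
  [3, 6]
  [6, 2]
A^⊗2 =
  [6, 8]
  [8, 4]

Each entry (A^⊗2)_ij equals the minimum over all length-2 walks i = v_0 → v_1 → … → v_2 = j of Σ_t A[v_t][v_{t+1}]. For example, for (i, j) = (0, 1) we minimise over 2 possible intermediate vertex sequences; the minimum is 8, attained along the walk 0 → 1 → 1.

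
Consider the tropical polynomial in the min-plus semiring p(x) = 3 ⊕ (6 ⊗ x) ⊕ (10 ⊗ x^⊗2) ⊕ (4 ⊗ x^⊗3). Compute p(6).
p(6) = 3

A tropical monomial a ⊗ x^⊗i evaluates to a + i · x. Evaluating each term at x = 6:
  Term 0 contributes 3 + 0 · 6 = 3
  Term 1 contributes 6 + 1 · 6 = 12
  Term 2 contributes 10 + 2 · 6 = 22
  Term 3 contributes 4 + 3 · 6 = 22
p(6) = ⊕ of these = min[3, 12, 22, 22] = 3.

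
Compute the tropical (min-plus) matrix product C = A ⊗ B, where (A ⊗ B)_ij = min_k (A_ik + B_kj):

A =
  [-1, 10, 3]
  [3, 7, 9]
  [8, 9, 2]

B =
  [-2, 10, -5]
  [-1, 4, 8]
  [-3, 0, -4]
A ⊗ B =
  [-3, 3, -6]
  [1, 9, -2]
  [-1, 2, -2]

Apply the min-plus product entry-by-entry:
  C[0][0] = min over k of (A[0][0] + B[0][0] = -1 + -2 = -3, A[0][1] + B[1][0] = 10 + -1 = 9, A[0][2] + B[2][0] = 3 + -3 = 0) = -3 (attained at k = 0)
  C[0][1] = min over k of (A[0][0] + B[0][1] = -1 + 10 = 9, A[0][1] + B[1][1] = 10 + 4 = 14, A[0][2] + B[2][1] = 3 + 0 = 3) = 3 (attained at k = 2)
  C[0][2] = min over k of (A[0][0] + B[0][2] = -1 + -5 = -6, A[0][1] + B[1][2] = 10 + 8 = 18, A[0][2] + B[2][2] = 3 + -4 = -1) = -6 (attained at k = 0)
  C[1][0] = min over k of (A[1][0] + B[0][0] = 3 + -2 = 1, A[1][1] + B[1][0] = 7 + -1 = 6, A[1][2] + B[2][0] = 9 + -3 = 6) = 1 (attained at k = 0)
  C[1][1] = min over k of (A[1][0] + B[0][1] = 3 + 10 = 13, A[1][1] + B[1][1] = 7 + 4 = 11, A[1][2] + B[2][1] = 9 + 0 = 9) = 9 (attained at k = 2)
  C[1][2] = min over k of (A[1][0] + B[0][2] = 3 + -5 = -2, A[1][1] + B[1][2] = 7 + 8 = 15, A[1][2] + B[2][2] = 9 + -4 = 5) = -2 (attained at k = 0)
  C[2][0] = min over k of (A[2][0] + B[0][0] = 8 + -2 = 6, A[2][1] + B[1][0] = 9 + -1 = 8, A[2][2] + B[2][0] = 2 + -3 = -1) = -1 (attained at k = 2)
  C[2][1] = min over k of (A[2][0] + B[0][1] = 8 + 10 = 18, A[2][1] + B[1][1] = 9 + 4 = 13, A[2][2] + B[2][1] = 2 + 0 = 2) = 2 (attained at k = 2)
  C[2][2] = min over k of (A[2][0] + B[0][2] = 8 + -5 = 3, A[2][1] + B[1][2] = 9 + 8 = 17, A[2][2] + B[2][2] = 2 + -4 = -2) = -2 (attained at k = 2)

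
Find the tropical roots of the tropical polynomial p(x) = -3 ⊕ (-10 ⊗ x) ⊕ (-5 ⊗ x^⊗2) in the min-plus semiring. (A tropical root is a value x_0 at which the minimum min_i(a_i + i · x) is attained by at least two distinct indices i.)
Roots: {-5, 7}

Each tropical root is a break point of the lower envelope of the lines y = a_i + i · x (there are 3 lines, with slopes 0, 1, ..., 2). Only the lines that attain the minimum somewhere contribute to roots; other lines are dominated. Here the surviving (envelope) indices are i = 2, i = 1, i = 0.
Intersections between consecutive envelope lines give the roots: for adjacent envelope indices i < j the intersection is x = (a_i − a_j) / (j − i). Reading off the sorted break points: {-5, 7}.
Verification: at each break x_0, at least two indices attain the minimum of min_i(a_i + i · x_0).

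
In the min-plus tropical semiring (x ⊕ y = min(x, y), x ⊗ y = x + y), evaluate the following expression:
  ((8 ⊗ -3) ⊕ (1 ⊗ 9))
((8 ⊗ -3) ⊕ (1 ⊗ 9)) = 5

Expand innermost to outermost. Recall ⊕ takes the minimum of its arguments and ⊗ takes their sum. Working out the expression ((8 ⊗ -3) ⊕ (1 ⊗ 9)) gives 5.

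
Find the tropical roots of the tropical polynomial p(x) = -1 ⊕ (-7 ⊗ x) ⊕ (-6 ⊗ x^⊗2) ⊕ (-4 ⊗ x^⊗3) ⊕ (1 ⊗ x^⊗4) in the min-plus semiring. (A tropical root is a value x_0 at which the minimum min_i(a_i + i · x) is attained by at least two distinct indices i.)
Roots: {-5, -2, -1, 6}

Each tropical root is a break point of the lower envelope of the lines y = a_i + i · x (there are 5 lines, with slopes 0, 1, ..., 4). Only the lines that attain the minimum somewhere contribute to roots; other lines are dominated. Here the surviving (envelope) indices are i = 4, i = 3, i = 2, i = 1, i = 0.
Intersections between consecutive envelope lines give the roots: for adjacent envelope indices i < j the intersection is x = (a_i − a_j) / (j − i). Reading off the sorted break points: {-5, -2, -1, 6}.
Verification: at each break x_0, at least two indices attain the minimum of min_i(a_i + i · x_0).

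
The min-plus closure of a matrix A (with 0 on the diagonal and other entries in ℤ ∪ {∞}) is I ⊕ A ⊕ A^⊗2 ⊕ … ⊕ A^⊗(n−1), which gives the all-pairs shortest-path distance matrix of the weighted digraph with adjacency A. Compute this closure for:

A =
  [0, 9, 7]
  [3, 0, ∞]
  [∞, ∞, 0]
Closure =
  [0, 9, 7]
  [3, 0, 10]
  [∞, ∞, 0]

This is the Floyd-Warshall all-pairs shortest-path computation. For each intermediate vertex k = 0, 1, …, 2, update dist[i][j] ← min(dist[i][j], dist[i][k] + dist[k][j]). The final matrix gives, for each (i, j), the minimum total weight of any directed path from i to j (possibly empty when i = j).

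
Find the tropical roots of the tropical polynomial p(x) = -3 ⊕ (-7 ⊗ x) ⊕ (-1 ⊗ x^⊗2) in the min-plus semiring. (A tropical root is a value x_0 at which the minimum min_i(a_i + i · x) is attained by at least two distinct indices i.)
Roots: {-6, 4}

Each tropical root is a break point of the lower envelope of the lines y = a_i + i · x (there are 3 lines, with slopes 0, 1, ..., 2). Only the lines that attain the minimum somewhere contribute to roots; other lines are dominated. Here the surviving (envelope) indices are i = 2, i = 1, i = 0.
Intersections between consecutive envelope lines give the roots: for adjacent envelope indices i < j the intersection is x = (a_i − a_j) / (j − i). Reading off the sorted break points: {-6, 4}.
Verification: at each break x_0, at least two indices attain the minimum of min_i(a_i + i · x_0).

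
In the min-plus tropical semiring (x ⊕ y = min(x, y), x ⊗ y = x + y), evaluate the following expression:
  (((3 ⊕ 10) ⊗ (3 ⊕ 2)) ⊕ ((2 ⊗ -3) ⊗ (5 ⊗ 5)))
(((3 ⊕ 10) ⊗ (3 ⊕ 2)) ⊕ ((2 ⊗ -3) ⊗ (5 ⊗ 5))) = 5

Expand innermost to outermost. Recall ⊕ takes the minimum of its arguments and ⊗ takes their sum. Working out the expression (((3 ⊕ 10) ⊗ (3 ⊕ 2)) ⊕ ((2 ⊗ -3) ⊗ (5 ⊗ 5))) gives 5.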